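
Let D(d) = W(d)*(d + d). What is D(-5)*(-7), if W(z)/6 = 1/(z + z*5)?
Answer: -14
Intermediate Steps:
W(z) = 1/z (W(z) = 6/(z + z*5) = 6/(z + 5*z) = 6/((6*z)) = 6*(1/(6*z)) = 1/z)
D(d) = 2 (D(d) = (d + d)/d = (2*d)/d = 2)
D(-5)*(-7) = 2*(-7) = -14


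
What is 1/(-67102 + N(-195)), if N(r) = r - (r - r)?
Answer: -1/67297 ≈ -1.4859e-5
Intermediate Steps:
N(r) = r (N(r) = r - 1*0 = r + 0 = r)
1/(-67102 + N(-195)) = 1/(-67102 - 195) = 1/(-67297) = -1/67297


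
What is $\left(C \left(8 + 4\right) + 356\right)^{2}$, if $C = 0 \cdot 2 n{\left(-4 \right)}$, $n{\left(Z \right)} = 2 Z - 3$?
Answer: $126736$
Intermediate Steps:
$n{\left(Z \right)} = -3 + 2 Z$
$C = 0$ ($C = 0 \cdot 2 \left(-3 + 2 \left(-4\right)\right) = 0 \left(-3 - 8\right) = 0 \left(-11\right) = 0$)
$\left(C \left(8 + 4\right) + 356\right)^{2} = \left(0 \left(8 + 4\right) + 356\right)^{2} = \left(0 \cdot 12 + 356\right)^{2} = \left(0 + 356\right)^{2} = 356^{2} = 126736$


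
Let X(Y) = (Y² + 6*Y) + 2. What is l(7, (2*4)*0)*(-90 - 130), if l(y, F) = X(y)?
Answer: -20460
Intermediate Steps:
X(Y) = 2 + Y² + 6*Y
l(y, F) = 2 + y² + 6*y
l(7, (2*4)*0)*(-90 - 130) = (2 + 7² + 6*7)*(-90 - 130) = (2 + 49 + 42)*(-220) = 93*(-220) = -20460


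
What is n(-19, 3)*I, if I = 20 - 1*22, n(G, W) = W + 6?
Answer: -18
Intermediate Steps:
n(G, W) = 6 + W
I = -2 (I = 20 - 22 = -2)
n(-19, 3)*I = (6 + 3)*(-2) = 9*(-2) = -18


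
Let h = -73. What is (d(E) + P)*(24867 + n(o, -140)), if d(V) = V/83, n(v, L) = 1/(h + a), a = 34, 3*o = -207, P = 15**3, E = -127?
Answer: 271545420376/3237 ≈ 8.3888e+7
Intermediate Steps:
P = 3375
o = -69 (o = (1/3)*(-207) = -69)
n(v, L) = -1/39 (n(v, L) = 1/(-73 + 34) = 1/(-39) = -1/39)
d(V) = V/83 (d(V) = V*(1/83) = V/83)
(d(E) + P)*(24867 + n(o, -140)) = ((1/83)*(-127) + 3375)*(24867 - 1/39) = (-127/83 + 3375)*(969812/39) = (279998/83)*(969812/39) = 271545420376/3237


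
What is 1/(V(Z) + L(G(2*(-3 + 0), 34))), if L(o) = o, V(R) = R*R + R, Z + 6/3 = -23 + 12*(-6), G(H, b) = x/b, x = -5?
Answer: 34/316603 ≈ 0.00010739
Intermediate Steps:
G(H, b) = -5/b
Z = -97 (Z = -2 + (-23 + 12*(-6)) = -2 + (-23 - 72) = -2 - 95 = -97)
V(R) = R + R² (V(R) = R² + R = R + R²)
1/(V(Z) + L(G(2*(-3 + 0), 34))) = 1/(-97*(1 - 97) - 5/34) = 1/(-97*(-96) - 5*1/34) = 1/(9312 - 5/34) = 1/(316603/34) = 34/316603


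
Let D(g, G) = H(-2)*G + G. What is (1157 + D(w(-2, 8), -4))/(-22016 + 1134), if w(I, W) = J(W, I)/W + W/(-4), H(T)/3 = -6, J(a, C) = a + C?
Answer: -1225/20882 ≈ -0.058663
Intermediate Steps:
J(a, C) = C + a
H(T) = -18 (H(T) = 3*(-6) = -18)
w(I, W) = -W/4 + (I + W)/W (w(I, W) = (I + W)/W + W/(-4) = (I + W)/W + W*(-¼) = (I + W)/W - W/4 = -W/4 + (I + W)/W)
D(g, G) = -17*G (D(g, G) = -18*G + G = -17*G)
(1157 + D(w(-2, 8), -4))/(-22016 + 1134) = (1157 - 17*(-4))/(-22016 + 1134) = (1157 + 68)/(-20882) = 1225*(-1/20882) = -1225/20882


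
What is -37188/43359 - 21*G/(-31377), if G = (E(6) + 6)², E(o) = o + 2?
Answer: -109820248/151163927 ≈ -0.72650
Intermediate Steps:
E(o) = 2 + o
G = 196 (G = ((2 + 6) + 6)² = (8 + 6)² = 14² = 196)
-37188/43359 - 21*G/(-31377) = -37188/43359 - 21*196/(-31377) = -37188*1/43359 - 4116*(-1/31377) = -12396/14453 + 1372/10459 = -109820248/151163927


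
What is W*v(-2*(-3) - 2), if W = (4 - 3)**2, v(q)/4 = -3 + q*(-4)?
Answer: -76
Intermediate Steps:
v(q) = -12 - 16*q (v(q) = 4*(-3 + q*(-4)) = 4*(-3 - 4*q) = -12 - 16*q)
W = 1 (W = 1**2 = 1)
W*v(-2*(-3) - 2) = 1*(-12 - 16*(-2*(-3) - 2)) = 1*(-12 - 16*(6 - 2)) = 1*(-12 - 16*4) = 1*(-12 - 64) = 1*(-76) = -76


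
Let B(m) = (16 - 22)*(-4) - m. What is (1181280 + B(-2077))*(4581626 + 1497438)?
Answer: 7193848835384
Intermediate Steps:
B(m) = 24 - m (B(m) = -6*(-4) - m = 24 - m)
(1181280 + B(-2077))*(4581626 + 1497438) = (1181280 + (24 - 1*(-2077)))*(4581626 + 1497438) = (1181280 + (24 + 2077))*6079064 = (1181280 + 2101)*6079064 = 1183381*6079064 = 7193848835384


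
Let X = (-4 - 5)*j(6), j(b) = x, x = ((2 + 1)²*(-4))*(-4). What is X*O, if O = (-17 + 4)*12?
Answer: 202176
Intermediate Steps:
x = 144 (x = (3²*(-4))*(-4) = (9*(-4))*(-4) = -36*(-4) = 144)
j(b) = 144
X = -1296 (X = (-4 - 5)*144 = -9*144 = -1296)
O = -156 (O = -13*12 = -156)
X*O = -1296*(-156) = 202176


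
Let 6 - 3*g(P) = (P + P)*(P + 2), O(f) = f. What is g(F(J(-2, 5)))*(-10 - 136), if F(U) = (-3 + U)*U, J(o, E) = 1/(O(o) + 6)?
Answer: -24309/64 ≈ -379.83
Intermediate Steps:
J(o, E) = 1/(6 + o) (J(o, E) = 1/(o + 6) = 1/(6 + o))
F(U) = U*(-3 + U)
g(P) = 2 - 2*P*(2 + P)/3 (g(P) = 2 - (P + P)*(P + 2)/3 = 2 - 2*P*(2 + P)/3)
g(F(J(-2, 5)))*(-10 - 136) = (2 - 4*(-3 + 1/(6 - 2))/(3*(6 - 2)) - 2*(-3 + 1/(6 - 2))²/(6 - 2)²/3)*(-10 - 136) = (2 - 4*(-3 + 1/4)/(3*4) - 2*(-3 + 1/4)²/16/3)*(-146) = (2 - (-3 + ¼)/3 - 2*(-3 + ¼)²/16/3)*(-146) = (2 - (-11)/(3*4) - 2*((¼)*(-11/4))²/3)*(-146) = (2 - 4/3*(-11/16) - 2*(-11/16)²/3)*(-146) = (2 + 11/12 - ⅔*121/256)*(-146) = (2 + 11/12 - 121/384)*(-146) = (333/128)*(-146) = -24309/64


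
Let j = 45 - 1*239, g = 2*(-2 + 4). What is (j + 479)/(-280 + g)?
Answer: -95/92 ≈ -1.0326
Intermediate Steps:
g = 4 (g = 2*2 = 4)
j = -194 (j = 45 - 239 = -194)
(j + 479)/(-280 + g) = (-194 + 479)/(-280 + 4) = 285/(-276) = 285*(-1/276) = -95/92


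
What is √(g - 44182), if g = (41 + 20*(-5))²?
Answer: I*√40701 ≈ 201.74*I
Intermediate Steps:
g = 3481 (g = (41 - 100)² = (-59)² = 3481)
√(g - 44182) = √(3481 - 44182) = √(-40701) = I*√40701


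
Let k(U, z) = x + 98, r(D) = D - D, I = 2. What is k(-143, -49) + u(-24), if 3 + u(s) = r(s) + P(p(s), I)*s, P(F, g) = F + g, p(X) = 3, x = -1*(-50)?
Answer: 25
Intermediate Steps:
x = 50
r(D) = 0
u(s) = -3 + 5*s (u(s) = -3 + (0 + (3 + 2)*s) = -3 + (0 + 5*s) = -3 + 5*s)
k(U, z) = 148 (k(U, z) = 50 + 98 = 148)
k(-143, -49) + u(-24) = 148 + (-3 + 5*(-24)) = 148 + (-3 - 120) = 148 - 123 = 25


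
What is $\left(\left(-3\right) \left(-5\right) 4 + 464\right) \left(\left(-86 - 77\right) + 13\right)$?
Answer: $-78600$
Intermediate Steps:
$\left(\left(-3\right) \left(-5\right) 4 + 464\right) \left(\left(-86 - 77\right) + 13\right) = \left(15 \cdot 4 + 464\right) \left(-163 + 13\right) = \left(60 + 464\right) \left(-150\right) = 524 \left(-150\right) = -78600$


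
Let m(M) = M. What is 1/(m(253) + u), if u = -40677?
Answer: -1/40424 ≈ -2.4738e-5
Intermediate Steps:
1/(m(253) + u) = 1/(253 - 40677) = 1/(-40424) = -1/40424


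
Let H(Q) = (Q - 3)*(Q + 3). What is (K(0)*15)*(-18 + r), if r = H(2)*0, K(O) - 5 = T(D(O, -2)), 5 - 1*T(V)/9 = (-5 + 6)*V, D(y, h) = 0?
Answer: -13500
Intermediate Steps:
H(Q) = (-3 + Q)*(3 + Q)
T(V) = 45 - 9*V (T(V) = 45 - 9*(-5 + 6)*V = 45 - 9*V)
K(O) = 50 (K(O) = 5 + (45 - 9*0) = 5 + (45 + 0) = 5 + 45 = 50)
r = 0 (r = (-9 + 2**2)*0 = (-9 + 4)*0 = -5*0 = 0)
(K(0)*15)*(-18 + r) = (50*15)*(-18 + 0) = 750*(-18) = -13500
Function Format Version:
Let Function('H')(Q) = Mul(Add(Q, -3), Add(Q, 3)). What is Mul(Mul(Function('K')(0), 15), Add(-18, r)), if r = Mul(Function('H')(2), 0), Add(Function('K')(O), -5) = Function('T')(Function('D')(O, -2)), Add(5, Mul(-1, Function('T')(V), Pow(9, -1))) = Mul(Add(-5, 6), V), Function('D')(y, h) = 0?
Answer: -13500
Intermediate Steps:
Function('H')(Q) = Mul(Add(-3, Q), Add(3, Q))
Function('T')(V) = Add(45, Mul(-9, V)) (Function('T')(V) = Add(45, Mul(-9, Mul(Add(-5, 6), V))) = Add(45, Mul(-9, Mul(1, V))) = Add(45, Mul(-9, V)))
Function('K')(O) = 50 (Function('K')(O) = Add(5, Add(45, Mul(-9, 0))) = Add(5, Add(45, 0)) = Add(5, 45) = 50)
r = 0 (r = Mul(Add(-9, Pow(2, 2)), 0) = Mul(Add(-9, 4), 0) = Mul(-5, 0) = 0)
Mul(Mul(Function('K')(0), 15), Add(-18, r)) = Mul(Mul(50, 15), Add(-18, 0)) = Mul(750, -18) = -13500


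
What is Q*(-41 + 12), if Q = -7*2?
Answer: 406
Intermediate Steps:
Q = -14
Q*(-41 + 12) = -14*(-41 + 12) = -14*(-29) = 406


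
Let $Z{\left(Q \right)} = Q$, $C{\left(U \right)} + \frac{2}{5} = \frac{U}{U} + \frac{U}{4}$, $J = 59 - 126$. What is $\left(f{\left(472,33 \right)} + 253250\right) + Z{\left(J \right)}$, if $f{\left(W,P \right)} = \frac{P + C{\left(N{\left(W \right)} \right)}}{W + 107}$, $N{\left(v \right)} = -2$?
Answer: $\frac{1465929901}{5790} \approx 2.5318 \cdot 10^{5}$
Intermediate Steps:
$J = -67$
$C{\left(U \right)} = \frac{3}{5} + \frac{U}{4}$ ($C{\left(U \right)} = - \frac{2}{5} + \left(\frac{U}{U} + \frac{U}{4}\right) = - \frac{2}{5} + \left(1 + U \frac{1}{4}\right) = - \frac{2}{5} + \left(1 + \frac{U}{4}\right) = \frac{3}{5} + \frac{U}{4}$)
$f{\left(W,P \right)} = \frac{\frac{1}{10} + P}{107 + W}$ ($f{\left(W,P \right)} = \frac{P + \left(\frac{3}{5} + \frac{1}{4} \left(-2\right)\right)}{W + 107} = \frac{P + \left(\frac{3}{5} - \frac{1}{2}\right)}{107 + W} = \frac{P + \frac{1}{10}}{107 + W} = \frac{\frac{1}{10} + P}{107 + W}$)
$\left(f{\left(472,33 \right)} + 253250\right) + Z{\left(J \right)} = \left(\frac{\frac{1}{10} + 33}{107 + 472} + 253250\right) - 67 = \left(\frac{1}{579} \cdot \frac{331}{10} + 253250\right) - 67 = \left(\frac{331}{5790} + 253250\right) - 67 = \frac{1466317831}{5790} - 67 = \frac{1465929901}{5790}$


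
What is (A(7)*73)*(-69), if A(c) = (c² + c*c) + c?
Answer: -528885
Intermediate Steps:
A(c) = c + 2*c² (A(c) = (c² + c²) + c = 2*c² + c = c + 2*c²)
(A(7)*73)*(-69) = ((7*(1 + 2*7))*73)*(-69) = ((7*(1 + 14))*73)*(-69) = ((7*15)*73)*(-69) = (105*73)*(-69) = 7665*(-69) = -528885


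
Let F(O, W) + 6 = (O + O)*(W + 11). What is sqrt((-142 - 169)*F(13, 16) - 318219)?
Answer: 5*I*sqrt(21387) ≈ 731.21*I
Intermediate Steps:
F(O, W) = -6 + 2*O*(11 + W) (F(O, W) = -6 + (O + O)*(W + 11) = -6 + (2*O)*(11 + W) = -6 + 2*O*(11 + W))
sqrt((-142 - 169)*F(13, 16) - 318219) = sqrt((-142 - 169)*(-6 + 22*13 + 2*13*16) - 318219) = sqrt(-311*(-6 + 286 + 416) - 318219) = sqrt(-311*696 - 318219) = sqrt(-216456 - 318219) = sqrt(-534675) = 5*I*sqrt(21387)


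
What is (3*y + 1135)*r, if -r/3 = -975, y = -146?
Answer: 2038725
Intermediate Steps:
r = 2925 (r = -3*(-975) = 2925)
(3*y + 1135)*r = (3*(-146) + 1135)*2925 = (-438 + 1135)*2925 = 697*2925 = 2038725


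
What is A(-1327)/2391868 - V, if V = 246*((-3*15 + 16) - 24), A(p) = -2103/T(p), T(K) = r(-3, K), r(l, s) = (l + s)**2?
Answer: 55163456029195497/4230975305200 ≈ 13038.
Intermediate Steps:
T(K) = (-3 + K)**2
A(p) = -2103/(-3 + p)**2
V = -13038 (V = 246*((-45 + 16) - 24) = 246*(-29 - 24) = 246*(-53) = -13038)
A(-1327)/2391868 - V = -2103/(-3 - 1327)**2/2391868 - 1*(-13038) = -2103/(-1330)**2*(1/2391868) + 13038 = -2103*1/1768900*(1/2391868) + 13038 = -2103/1768900*1/2391868 + 13038 = -2103/4230975305200 + 13038 = 55163456029195497/4230975305200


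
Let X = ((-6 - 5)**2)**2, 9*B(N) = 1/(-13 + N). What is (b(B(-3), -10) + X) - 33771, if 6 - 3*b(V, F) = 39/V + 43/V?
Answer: -15192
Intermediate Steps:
B(N) = 1/(9*(-13 + N))
b(V, F) = 2 - 82/(3*V) (b(V, F) = 2 - (39/V + 43/V)/3 = 2 - 82/(3*V))
X = 14641 (X = ((-11)**2)**2 = 121**2 = 14641)
(b(B(-3), -10) + X) - 33771 = ((2 - 82/(3*(1/(9*(-13 - 3))))) + 14641) - 33771 = ((2 - 82/(3*((1/9)/(-16)))) + 14641) - 33771 = ((2 - 82/(3*((1/9)*(-1/16)))) + 14641) - 33771 = ((2 - 82/(3*(-1/144))) + 14641) - 33771 = ((2 - 82/3*(-144)) + 14641) - 33771 = ((2 + 3936) + 14641) - 33771 = (3938 + 14641) - 33771 = 18579 - 33771 = -15192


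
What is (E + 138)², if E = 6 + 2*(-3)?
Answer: 19044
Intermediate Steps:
E = 0 (E = 6 - 6 = 0)
(E + 138)² = (0 + 138)² = 138² = 19044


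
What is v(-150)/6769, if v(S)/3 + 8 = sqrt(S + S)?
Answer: -24/6769 + 30*I*sqrt(3)/6769 ≈ -0.0035456 + 0.0076764*I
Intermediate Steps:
v(S) = -24 + 3*sqrt(2)*sqrt(S) (v(S) = -24 + 3*sqrt(S + S) = -24 + 3*sqrt(2*S) = -24 + 3*(sqrt(2)*sqrt(S)) = -24 + 3*sqrt(2)*sqrt(S))
v(-150)/6769 = (-24 + 3*sqrt(2)*sqrt(-150))/6769 = (-24 + 3*sqrt(2)*(5*I*sqrt(6)))*(1/6769) = (-24 + 30*I*sqrt(3))*(1/6769) = -24/6769 + 30*I*sqrt(3)/6769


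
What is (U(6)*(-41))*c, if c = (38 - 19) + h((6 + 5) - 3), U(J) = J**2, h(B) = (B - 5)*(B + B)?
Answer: -98892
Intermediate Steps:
h(B) = 2*B*(-5 + B) (h(B) = (-5 + B)*(2*B) = 2*B*(-5 + B))
c = 67 (c = (38 - 19) + 2*((6 + 5) - 3)*(-5 + ((6 + 5) - 3)) = 19 + 2*(11 - 3)*(-5 + (11 - 3)) = 19 + 2*8*(-5 + 8) = 19 + 2*8*3 = 19 + 48 = 67)
(U(6)*(-41))*c = (6**2*(-41))*67 = (36*(-41))*67 = -1476*67 = -98892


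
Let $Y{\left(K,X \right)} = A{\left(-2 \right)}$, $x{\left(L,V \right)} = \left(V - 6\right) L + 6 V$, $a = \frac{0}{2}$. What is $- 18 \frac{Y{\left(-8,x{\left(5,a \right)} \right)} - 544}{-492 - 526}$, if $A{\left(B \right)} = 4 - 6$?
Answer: $- \frac{4914}{509} \approx -9.6542$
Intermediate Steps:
$a = 0$ ($a = 0 \cdot \frac{1}{2} = 0$)
$x{\left(L,V \right)} = 6 V + L \left(-6 + V\right)$ ($x{\left(L,V \right)} = \left(V - 6\right) L + 6 V = \left(-6 + V\right) L + 6 V = L \left(-6 + V\right) + 6 V = 6 V + L \left(-6 + V\right)$)
$A{\left(B \right)} = -2$ ($A{\left(B \right)} = 4 - 6 = -2$)
$Y{\left(K,X \right)} = -2$
$- 18 \frac{Y{\left(-8,x{\left(5,a \right)} \right)} - 544}{-492 - 526} = - 18 \frac{-2 - 544}{-492 - 526} = - 18 \left(- \frac{546}{-1018}\right) = - 18 \left(\left(-546\right) \left(- \frac{1}{1018}\right)\right) = \left(-18\right) \frac{273}{509} = - \frac{4914}{509}$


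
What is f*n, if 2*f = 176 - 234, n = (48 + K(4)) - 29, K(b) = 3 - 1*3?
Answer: -551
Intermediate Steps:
K(b) = 0 (K(b) = 3 - 3 = 0)
n = 19 (n = (48 + 0) - 29 = 48 - 29 = 19)
f = -29 (f = (176 - 234)/2 = (½)*(-58) = -29)
f*n = -29*19 = -551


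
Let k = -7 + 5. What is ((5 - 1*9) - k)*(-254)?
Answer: 508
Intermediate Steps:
k = -2
((5 - 1*9) - k)*(-254) = ((5 - 1*9) - 1*(-2))*(-254) = ((5 - 9) + 2)*(-254) = (-4 + 2)*(-254) = -2*(-254) = 508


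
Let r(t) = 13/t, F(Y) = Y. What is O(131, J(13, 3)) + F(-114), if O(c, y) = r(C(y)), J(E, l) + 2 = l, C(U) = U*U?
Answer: -101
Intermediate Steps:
C(U) = U²
J(E, l) = -2 + l
O(c, y) = 13/y² (O(c, y) = 13/(y²) = 13/y²)
O(131, J(13, 3)) + F(-114) = 13/(-2 + 3)² - 114 = 13/1² - 114 = 13*1 - 114 = 13 - 114 = -101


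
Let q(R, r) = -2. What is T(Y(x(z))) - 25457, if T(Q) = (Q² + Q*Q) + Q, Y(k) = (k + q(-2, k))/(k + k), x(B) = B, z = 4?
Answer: -203653/8 ≈ -25457.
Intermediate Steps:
Y(k) = (-2 + k)/(2*k) (Y(k) = (k - 2)/(k + k) = (-2 + k)/((2*k)) = (-2 + k)*(1/(2*k)) = (-2 + k)/(2*k))
T(Q) = Q + 2*Q² (T(Q) = (Q² + Q²) + Q = 2*Q² + Q = Q + 2*Q²)
T(Y(x(z))) - 25457 = ((½)*(-2 + 4)/4)*(1 + 2*((½)*(-2 + 4)/4)) - 25457 = ((½)*(¼)*2)*(1 + 2*((½)*(¼)*2)) - 25457 = (1 + 2*(¼))/4 - 25457 = (1 + ½)/4 - 25457 = (¼)*(3/2) - 25457 = 3/8 - 25457 = -203653/8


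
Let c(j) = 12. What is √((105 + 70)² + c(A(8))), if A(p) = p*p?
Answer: √30637 ≈ 175.03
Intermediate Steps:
A(p) = p²
√((105 + 70)² + c(A(8))) = √((105 + 70)² + 12) = √(175² + 12) = √(30625 + 12) = √30637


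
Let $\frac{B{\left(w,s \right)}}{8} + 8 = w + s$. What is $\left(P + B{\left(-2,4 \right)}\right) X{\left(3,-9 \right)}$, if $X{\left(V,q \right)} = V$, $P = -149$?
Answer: $-591$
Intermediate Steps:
$B{\left(w,s \right)} = -64 + 8 s + 8 w$ ($B{\left(w,s \right)} = -64 + 8 \left(w + s\right) = -64 + 8 \left(s + w\right) = -64 + \left(8 s + 8 w\right) = -64 + 8 s + 8 w$)
$\left(P + B{\left(-2,4 \right)}\right) X{\left(3,-9 \right)} = \left(-149 + \left(-64 + 8 \cdot 4 + 8 \left(-2\right)\right)\right) 3 = \left(-149 - 48\right) 3 = \left(-197\right) 3 = -591$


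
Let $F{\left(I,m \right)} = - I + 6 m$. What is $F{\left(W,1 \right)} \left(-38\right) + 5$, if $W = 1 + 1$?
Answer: $-147$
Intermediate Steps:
$W = 2$
$F{\left(W,1 \right)} \left(-38\right) + 5 = \left(\left(-1\right) 2 + 6 \cdot 1\right) \left(-38\right) + 5 = \left(-2 + 6\right) \left(-38\right) + 5 = 4 \left(-38\right) + 5 = -152 + 5 = -147$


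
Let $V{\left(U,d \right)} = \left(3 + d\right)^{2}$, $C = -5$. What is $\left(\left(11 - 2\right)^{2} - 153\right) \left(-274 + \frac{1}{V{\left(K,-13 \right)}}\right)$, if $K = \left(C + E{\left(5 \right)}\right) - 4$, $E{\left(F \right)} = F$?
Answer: $\frac{493182}{25} \approx 19727.0$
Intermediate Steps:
$K = -4$ ($K = \left(-5 + 5\right) - 4 = 0 - 4 = -4$)
$\left(\left(11 - 2\right)^{2} - 153\right) \left(-274 + \frac{1}{V{\left(K,-13 \right)}}\right) = \left(\left(11 - 2\right)^{2} - 153\right) \left(-274 + \frac{1}{\left(3 - 13\right)^{2}}\right) = \left(9^{2} - 153\right) \left(-274 + \frac{1}{\left(-10\right)^{2}}\right) = \left(81 - 153\right) \left(-274 + \frac{1}{100}\right) = - 72 \left(-274 + \frac{1}{100}\right) = \left(-72\right) \left(- \frac{27399}{100}\right) = \frac{493182}{25}$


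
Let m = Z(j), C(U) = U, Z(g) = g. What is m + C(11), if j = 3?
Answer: 14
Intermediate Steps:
m = 3
m + C(11) = 3 + 11 = 14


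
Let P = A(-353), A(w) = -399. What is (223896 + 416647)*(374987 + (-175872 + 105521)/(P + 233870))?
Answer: 56078591342742618/233471 ≈ 2.4020e+11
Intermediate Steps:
P = -399
(223896 + 416647)*(374987 + (-175872 + 105521)/(P + 233870)) = (223896 + 416647)*(374987 + (-175872 + 105521)/(-399 + 233870)) = 640543*(374987 - 70351/233471) = 640543*(87548519526/233471) = 56078591342742618/233471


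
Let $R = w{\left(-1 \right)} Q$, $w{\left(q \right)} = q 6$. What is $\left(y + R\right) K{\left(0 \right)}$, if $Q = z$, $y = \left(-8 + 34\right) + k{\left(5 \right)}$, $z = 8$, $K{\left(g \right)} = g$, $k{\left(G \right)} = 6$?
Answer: $0$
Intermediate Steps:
$w{\left(q \right)} = 6 q$
$y = 32$ ($y = \left(-8 + 34\right) + 6 = 26 + 6 = 32$)
$Q = 8$
$R = -48$ ($R = 6 \left(-1\right) 8 = \left(-6\right) 8 = -48$)
$\left(y + R\right) K{\left(0 \right)} = \left(32 - 48\right) 0 = \left(-16\right) 0 = 0$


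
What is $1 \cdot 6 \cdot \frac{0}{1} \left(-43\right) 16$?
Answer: $0$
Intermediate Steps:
$1 \cdot 6 \cdot \frac{0}{1} \left(-43\right) 16 = 6 \cdot 0 \cdot 1 \left(-43\right) 16 = 6 \cdot 0 \left(-43\right) 16 = 0 \left(-43\right) 16 = 0 \cdot 16 = 0$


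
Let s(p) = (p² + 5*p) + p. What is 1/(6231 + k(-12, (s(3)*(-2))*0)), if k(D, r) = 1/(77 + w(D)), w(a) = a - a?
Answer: 77/479788 ≈ 0.00016049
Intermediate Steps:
w(a) = 0
s(p) = p² + 6*p
k(D, r) = 1/77 (k(D, r) = 1/(77 + 0) = 1/77)
1/(6231 + k(-12, (s(3)*(-2))*0)) = 1/(6231 + 1/77) = 1/(479788/77) = 77/479788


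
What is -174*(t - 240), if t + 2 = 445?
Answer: -35322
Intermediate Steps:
t = 443 (t = -2 + 445 = 443)
-174*(t - 240) = -174*(443 - 240) = -174*203 = -35322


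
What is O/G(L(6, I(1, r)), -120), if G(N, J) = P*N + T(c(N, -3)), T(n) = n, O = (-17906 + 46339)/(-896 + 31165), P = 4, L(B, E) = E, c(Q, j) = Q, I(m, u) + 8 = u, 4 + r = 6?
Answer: -28433/908070 ≈ -0.031311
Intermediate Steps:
r = 2 (r = -4 + 6 = 2)
I(m, u) = -8 + u
O = 28433/30269 ≈ 0.93934
G(N, J) = 5*N (G(N, J) = 4*N + N = 5*N)
O/G(L(6, I(1, r)), -120) = 28433/(30269*((5*(-8 + 2)))) = 28433/(30269*((5*(-6)))) = (28433/30269)/(-30) = (28433/30269)*(-1/30) = -28433/908070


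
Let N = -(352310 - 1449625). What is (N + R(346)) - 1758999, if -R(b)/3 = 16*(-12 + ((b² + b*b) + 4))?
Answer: -12154036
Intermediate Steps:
N = 1097315 (N = -1*(-1097315) = 1097315)
R(b) = 384 - 96*b² (R(b) = -48*(-12 + ((b² + b*b) + 4)) = -48*(-12 + ((b² + b²) + 4)) = -48*(-12 + (2*b² + 4)) = -48*(-12 + (4 + 2*b²)) = -48*(-8 + 2*b²) = -3*(-128 + 32*b²) = 384 - 96*b²)
(N + R(346)) - 1758999 = (1097315 + (384 - 96*346²)) - 1758999 = (1097315 + (384 - 96*119716)) - 1758999 = (1097315 + (384 - 11492736)) - 1758999 = (1097315 - 11492352) - 1758999 = -10395037 - 1758999 = -12154036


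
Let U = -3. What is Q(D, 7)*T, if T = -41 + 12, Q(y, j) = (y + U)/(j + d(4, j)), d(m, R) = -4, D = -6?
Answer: 87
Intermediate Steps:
Q(y, j) = (-3 + y)/(-4 + j) (Q(y, j) = (y - 3)/(j - 4) = (-3 + y)/(-4 + j))
T = -29
Q(D, 7)*T = ((-3 - 6)/(-4 + 7))*(-29) = (-9/3)*(-29) = ((⅓)*(-9))*(-29) = -3*(-29) = 87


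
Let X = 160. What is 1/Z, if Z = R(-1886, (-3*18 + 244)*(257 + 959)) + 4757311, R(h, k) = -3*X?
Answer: 1/4756831 ≈ 2.1022e-7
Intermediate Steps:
R(h, k) = -480 (R(h, k) = -3*160 = -480)
Z = 4756831 (Z = -480 + 4757311 = 4756831)
1/Z = 1/4756831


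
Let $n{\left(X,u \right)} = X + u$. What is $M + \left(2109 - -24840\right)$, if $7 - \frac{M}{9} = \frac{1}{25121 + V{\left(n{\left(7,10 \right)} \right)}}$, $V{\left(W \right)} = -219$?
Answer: $\frac{672652815}{24902} \approx 27012.0$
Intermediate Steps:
$M = \frac{1568817}{24902}$ ($M = 63 - \frac{9}{25121 - 219} = 63 - \frac{9}{24902} = \frac{1568817}{24902} \approx 63.0$)
$M + \left(2109 - -24840\right) = \frac{1568817}{24902} + \left(2109 - -24840\right) = \frac{1568817}{24902} + \left(2109 + 24840\right) = \frac{1568817}{24902} + 26949 = \frac{672652815}{24902}$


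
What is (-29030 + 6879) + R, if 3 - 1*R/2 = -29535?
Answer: 36925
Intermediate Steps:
R = 59076 (R = 6 - 2*(-29535) = 6 + 59070 = 59076)
(-29030 + 6879) + R = (-29030 + 6879) + 59076 = -22151 + 59076 = 36925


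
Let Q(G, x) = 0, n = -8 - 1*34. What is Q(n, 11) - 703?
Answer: -703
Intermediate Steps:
n = -42 (n = -8 - 34 = -42)
Q(n, 11) - 703 = 0 - 703 = -703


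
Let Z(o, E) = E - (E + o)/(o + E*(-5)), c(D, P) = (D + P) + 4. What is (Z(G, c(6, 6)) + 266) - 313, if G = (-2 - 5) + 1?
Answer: -1328/43 ≈ -30.884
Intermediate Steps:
c(D, P) = 4 + D + P
G = -6 (G = -7 + 1 = -6)
Z(o, E) = E - (E + o)/(o - 5*E)
(Z(G, c(6, 6)) + 266) - 313 = (((4 + 6 + 6) - 6 + 5*(4 + 6 + 6)**2 - 1*(4 + 6 + 6)*(-6))/(-1*(-6) + 5*(4 + 6 + 6)) + 266) - 313 = ((16 - 6 + 5*16**2 - 1*16*(-6))/(6 + 5*16) + 266) - 313 = ((16 - 6 + 5*256 + 96)/(6 + 80) + 266) - 313 = ((16 - 6 + 1280 + 96)/86 + 266) - 313 = ((1/86)*1386 + 266) - 313 = (693/43 + 266) - 313 = 12131/43 - 313 = -1328/43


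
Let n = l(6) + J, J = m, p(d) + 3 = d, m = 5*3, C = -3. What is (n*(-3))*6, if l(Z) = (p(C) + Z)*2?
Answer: -270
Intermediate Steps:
m = 15
p(d) = -3 + d
l(Z) = -12 + 2*Z (l(Z) = ((-3 - 3) + Z)*2 = (-6 + Z)*2 = -12 + 2*Z)
J = 15
n = 15 (n = (-12 + 2*6) + 15 = (-12 + 12) + 15 = 0 + 15 = 15)
(n*(-3))*6 = (15*(-3))*6 = -45*6 = -270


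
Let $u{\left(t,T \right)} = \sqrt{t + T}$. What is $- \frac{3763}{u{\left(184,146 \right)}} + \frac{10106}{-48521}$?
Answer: $- \frac{10106}{48521} - \frac{3763 \sqrt{330}}{330} \approx -207.35$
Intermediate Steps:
$u{\left(t,T \right)} = \sqrt{T + t}$
$- \frac{3763}{u{\left(184,146 \right)}} + \frac{10106}{-48521} = - \frac{3763}{\sqrt{146 + 184}} + \frac{10106}{-48521} = - \frac{3763}{\sqrt{330}} + 10106 \left(- \frac{1}{48521}\right) = - 3763 \frac{\sqrt{330}}{330} - \frac{10106}{48521} = - \frac{3763 \sqrt{330}}{330} - \frac{10106}{48521} = - \frac{10106}{48521} - \frac{3763 \sqrt{330}}{330}$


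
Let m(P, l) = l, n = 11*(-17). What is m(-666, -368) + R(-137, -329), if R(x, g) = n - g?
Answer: -226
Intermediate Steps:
n = -187
R(x, g) = -187 - g
m(-666, -368) + R(-137, -329) = -368 + (-187 - 1*(-329)) = -368 + (-187 + 329) = -368 + 142 = -226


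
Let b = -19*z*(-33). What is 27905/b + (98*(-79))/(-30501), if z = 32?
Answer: 335488631/203990688 ≈ 1.6446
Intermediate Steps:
b = 20064 (b = -19*32*(-33) = -608*(-33) = 20064)
27905/b + (98*(-79))/(-30501) = 27905/20064 + (98*(-79))/(-30501) = 27905*(1/20064) - 7742*(-1/30501) = 27905/20064 + 7742/30501 = 335488631/203990688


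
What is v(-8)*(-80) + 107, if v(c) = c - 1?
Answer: 827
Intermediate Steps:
v(c) = -1 + c
v(-8)*(-80) + 107 = (-1 - 8)*(-80) + 107 = -9*(-80) + 107 = 720 + 107 = 827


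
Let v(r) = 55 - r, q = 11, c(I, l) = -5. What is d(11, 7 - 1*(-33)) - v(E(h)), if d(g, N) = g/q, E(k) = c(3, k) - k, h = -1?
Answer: -58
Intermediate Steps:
E(k) = -5 - k
d(g, N) = g/11
d(11, 7 - 1*(-33)) - v(E(h)) = (1/11)*11 - (55 - (-5 - 1*(-1))) = 1 - (55 - (-5 + 1)) = 1 - (55 - 1*(-4)) = 1 - (55 + 4) = 1 - 1*59 = 1 - 59 = -58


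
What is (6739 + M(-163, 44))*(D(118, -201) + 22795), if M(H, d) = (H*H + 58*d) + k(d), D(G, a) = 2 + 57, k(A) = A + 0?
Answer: 820550016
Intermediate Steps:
k(A) = A
D(G, a) = 59
M(H, d) = H**2 + 59*d (M(H, d) = (H*H + 58*d) + d = (H**2 + 58*d) + d = H**2 + 59*d)
(6739 + M(-163, 44))*(D(118, -201) + 22795) = (6739 + ((-163)**2 + 59*44))*(59 + 22795) = (6739 + (26569 + 2596))*22854 = (6739 + 29165)*22854 = 35904*22854 = 820550016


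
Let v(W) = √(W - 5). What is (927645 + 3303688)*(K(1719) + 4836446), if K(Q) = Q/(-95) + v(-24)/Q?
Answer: 1944131014777783/95 + 4231333*I*√29/1719 ≈ 2.0465e+13 + 13256.0*I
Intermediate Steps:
v(W) = √(-5 + W)
K(Q) = -Q/95 + I*√29/Q (K(Q) = Q/(-95) + √(-5 - 24)/Q = Q*(-1/95) + √(-29)/Q = -Q/95 + (I*√29)/Q = -Q/95 + I*√29/Q)
(927645 + 3303688)*(K(1719) + 4836446) = (927645 + 3303688)*((-1/95*1719 + I*√29/1719) + 4836446) = 4231333*((-1719/95 + I*√29*(1/1719)) + 4836446) = 4231333*((-1719/95 + I*√29/1719) + 4836446) = 4231333*(459460651/95 + I*√29/1719) = 1944131014777783/95 + 4231333*I*√29/1719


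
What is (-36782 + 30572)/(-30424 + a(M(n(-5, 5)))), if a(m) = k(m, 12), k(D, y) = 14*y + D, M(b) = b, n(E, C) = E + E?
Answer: 3105/15133 ≈ 0.20518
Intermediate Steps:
n(E, C) = 2*E
k(D, y) = D + 14*y
a(m) = 168 + m (a(m) = m + 14*12 = m + 168 = 168 + m)
(-36782 + 30572)/(-30424 + a(M(n(-5, 5)))) = (-36782 + 30572)/(-30424 + (168 + 2*(-5))) = -6210/(-30424 + (168 - 10)) = -6210/(-30424 + 158) = -6210/(-30266) = -6210*(-1/30266) = 3105/15133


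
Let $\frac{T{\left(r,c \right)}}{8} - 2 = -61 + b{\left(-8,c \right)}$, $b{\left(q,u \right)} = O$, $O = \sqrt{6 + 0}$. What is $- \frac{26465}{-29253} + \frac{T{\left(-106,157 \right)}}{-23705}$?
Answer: $\frac{641160241}{693442365} - \frac{8 \sqrt{6}}{23705} \approx 0.92378$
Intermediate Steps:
$O = \sqrt{6} \approx 2.4495$
$b{\left(q,u \right)} = \sqrt{6}$
$T{\left(r,c \right)} = -472 + 8 \sqrt{6}$ ($T{\left(r,c \right)} = 16 + 8 \left(-61 + \sqrt{6}\right) = 16 - \left(488 - 8 \sqrt{6}\right) = -472 + 8 \sqrt{6}$)
$- \frac{26465}{-29253} + \frac{T{\left(-106,157 \right)}}{-23705} = - \frac{26465}{-29253} + \frac{-472 + 8 \sqrt{6}}{-23705} = \left(-26465\right) \left(- \frac{1}{29253}\right) + \left(-472 + 8 \sqrt{6}\right) \left(- \frac{1}{23705}\right) = \frac{26465}{29253} + \left(\frac{472}{23705} - \frac{8 \sqrt{6}}{23705}\right) = \frac{641160241}{693442365} - \frac{8 \sqrt{6}}{23705}$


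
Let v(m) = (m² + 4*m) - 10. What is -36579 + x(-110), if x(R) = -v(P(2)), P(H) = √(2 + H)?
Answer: -36581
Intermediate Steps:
v(m) = -10 + m² + 4*m
x(R) = -2 (x(R) = -(-10 + (√(2 + 2))² + 4*√(2 + 2)) = -(-10 + (√4)² + 4*√4) = -(-10 + 2² + 4*2) = -(-10 + 4 + 8) = -1*2 = -2)
-36579 + x(-110) = -36579 - 2 = -36581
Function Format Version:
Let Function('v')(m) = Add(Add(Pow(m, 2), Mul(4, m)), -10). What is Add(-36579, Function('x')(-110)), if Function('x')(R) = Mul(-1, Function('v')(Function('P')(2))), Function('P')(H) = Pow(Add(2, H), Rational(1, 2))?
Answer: -36581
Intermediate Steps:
Function('v')(m) = Add(-10, Pow(m, 2), Mul(4, m))
Function('x')(R) = -2 (Function('x')(R) = Mul(-1, Add(-10, Pow(Pow(Add(2, 2), Rational(1, 2)), 2), Mul(4, Pow(Add(2, 2), Rational(1, 2))))) = Mul(-1, Add(-10, Pow(Pow(4, Rational(1, 2)), 2), Mul(4, Pow(4, Rational(1, 2))))) = Mul(-1, Add(-10, Pow(2, 2), Mul(4, 2))) = Mul(-1, Add(-10, 4, 8)) = Mul(-1, 2) = -2)
Add(-36579, Function('x')(-110)) = Add(-36579, -2) = -36581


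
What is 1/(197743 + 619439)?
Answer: 1/817182 ≈ 1.2237e-6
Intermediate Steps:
1/(197743 + 619439) = 1/817182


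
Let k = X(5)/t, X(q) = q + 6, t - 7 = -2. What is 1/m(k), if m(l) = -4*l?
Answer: -5/44 ≈ -0.11364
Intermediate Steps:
t = 5 (t = 7 - 2 = 5)
X(q) = 6 + q
k = 11/5 (k = (6 + 5)/5 = 11*(1/5) = 11/5 ≈ 2.2000)
1/m(k) = 1/(-4*11/5) = 1/(-44/5) = -5/44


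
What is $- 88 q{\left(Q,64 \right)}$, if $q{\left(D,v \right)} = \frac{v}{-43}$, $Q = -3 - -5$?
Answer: $\frac{5632}{43} \approx 130.98$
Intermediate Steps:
$Q = 2$ ($Q = -3 + \left(-3 + 8\right) = -3 + 5 = 2$)
$q{\left(D,v \right)} = - \frac{v}{43}$ ($q{\left(D,v \right)} = v \left(- \frac{1}{43}\right) = - \frac{v}{43}$)
$- 88 q{\left(Q,64 \right)} = - 88 \left(\left(- \frac{1}{43}\right) 64\right) = \left(-88\right) \left(- \frac{64}{43}\right) = \frac{5632}{43}$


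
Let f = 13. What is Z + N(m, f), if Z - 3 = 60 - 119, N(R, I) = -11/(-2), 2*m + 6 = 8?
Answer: -101/2 ≈ -50.500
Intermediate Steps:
m = 1 (m = -3 + (½)*8 = -3 + 4 = 1)
N(R, I) = 11/2 (N(R, I) = -11*(-½) = 11/2)
Z = -56 (Z = 3 + (60 - 119) = 3 - 59 = -56)
Z + N(m, f) = -56 + 11/2 = -101/2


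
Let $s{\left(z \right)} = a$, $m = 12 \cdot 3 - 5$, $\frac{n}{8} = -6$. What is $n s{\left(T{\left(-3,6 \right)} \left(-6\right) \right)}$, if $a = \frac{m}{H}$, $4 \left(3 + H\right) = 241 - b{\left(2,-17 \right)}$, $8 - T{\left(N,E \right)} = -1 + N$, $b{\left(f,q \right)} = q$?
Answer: $- \frac{992}{41} \approx -24.195$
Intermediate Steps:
$T{\left(N,E \right)} = 9 - N$ ($T{\left(N,E \right)} = 8 - \left(-1 + N\right) = 9 - N$)
$n = -48$ ($n = 8 \left(-6\right) = -48$)
$H = \frac{123}{2}$ ($H = -3 + \frac{241 - -17}{4} = -3 + \frac{241 + 17}{4} = -3 + \frac{1}{4} \cdot 258 = -3 + \frac{129}{2} = \frac{123}{2} \approx 61.5$)
$m = 31$ ($m = 36 - 5 = 31$)
$a = \frac{62}{123}$ ($a = \frac{31}{\frac{123}{2}} = 31 \cdot \frac{2}{123} = \frac{62}{123} \approx 0.50406$)
$s{\left(z \right)} = \frac{62}{123}$
$n s{\left(T{\left(-3,6 \right)} \left(-6\right) \right)} = \left(-48\right) \frac{62}{123} = - \frac{992}{41}$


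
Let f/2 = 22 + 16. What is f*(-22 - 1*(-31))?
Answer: 684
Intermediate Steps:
f = 76 (f = 2*(22 + 16) = 2*38 = 76)
f*(-22 - 1*(-31)) = 76*(-22 - 1*(-31)) = 76*(-22 + 31) = 76*9 = 684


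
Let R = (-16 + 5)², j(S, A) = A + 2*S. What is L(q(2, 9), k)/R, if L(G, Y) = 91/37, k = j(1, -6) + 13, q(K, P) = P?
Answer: 91/4477 ≈ 0.020326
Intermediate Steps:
k = 9 (k = (-6 + 2*1) + 13 = (-6 + 2) + 13 = -4 + 13 = 9)
L(G, Y) = 91/37 (L(G, Y) = 91*(1/37) = 91/37)
R = 121 (R = (-11)² = 121)
L(q(2, 9), k)/R = (91/37)/121 = (91/37)*(1/121) = 91/4477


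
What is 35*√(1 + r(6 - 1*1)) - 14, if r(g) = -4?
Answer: -14 + 35*I*√3 ≈ -14.0 + 60.622*I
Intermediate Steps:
35*√(1 + r(6 - 1*1)) - 14 = 35*√(1 - 4) - 14 = 35*√(-3) - 14 = 35*(I*√3) - 14 = 35*I*√3 - 14 = -14 + 35*I*√3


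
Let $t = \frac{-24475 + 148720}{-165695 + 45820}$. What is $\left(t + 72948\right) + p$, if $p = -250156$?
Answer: $- \frac{4248586649}{23975} \approx -1.7721 \cdot 10^{5}$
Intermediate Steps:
$t = - \frac{24849}{23975}$ ($t = \frac{124245}{-119875} = 124245 \left(- \frac{1}{119875}\right) = - \frac{24849}{23975} \approx -1.0365$)
$\left(t + 72948\right) + p = \left(- \frac{24849}{23975} + 72948\right) - 250156 = \frac{1748903451}{23975} - 250156 = - \frac{4248586649}{23975}$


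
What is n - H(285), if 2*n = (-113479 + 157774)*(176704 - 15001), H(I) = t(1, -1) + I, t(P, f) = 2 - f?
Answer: 7162633809/2 ≈ 3.5813e+9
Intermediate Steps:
H(I) = 3 + I (H(I) = (2 - 1*(-1)) + I = (2 + 1) + I = 3 + I)
n = 7162634385/2 (n = ((-113479 + 157774)*(176704 - 15001))/2 = (44295*161703)/2 = (½)*7162634385 = 7162634385/2 ≈ 3.5813e+9)
n - H(285) = 7162634385/2 - (3 + 285) = 7162634385/2 - 1*288 = 7162634385/2 - 288 = 7162633809/2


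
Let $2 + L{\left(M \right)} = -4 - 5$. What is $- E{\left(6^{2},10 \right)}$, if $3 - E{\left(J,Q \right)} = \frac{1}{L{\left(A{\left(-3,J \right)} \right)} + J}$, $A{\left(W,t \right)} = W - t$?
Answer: $- \frac{74}{25} \approx -2.96$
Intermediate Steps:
$L{\left(M \right)} = -11$ ($L{\left(M \right)} = -2 - 9 = -11$)
$E{\left(J,Q \right)} = 3 - \frac{1}{-11 + J}$
$- E{\left(6^{2},10 \right)} = - \frac{-34 + 3 \cdot 6^{2}}{-11 + 6^{2}} = - \frac{-34 + 3 \cdot 36}{-11 + 36} = - \frac{-34 + 108}{25} = - \frac{74}{25}$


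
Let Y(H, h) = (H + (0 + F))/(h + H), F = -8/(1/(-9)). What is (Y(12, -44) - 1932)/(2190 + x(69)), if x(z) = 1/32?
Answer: -5628/6371 ≈ -0.88338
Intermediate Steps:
F = 72 (F = -8/(-⅑) = -8*(-9) = 72)
x(z) = 1/32
Y(H, h) = (72 + H)/(H + h) (Y(H, h) = (H + (0 + 72))/(h + H) = (H + 72)/(H + h) = (72 + H)/(H + h))
(Y(12, -44) - 1932)/(2190 + x(69)) = ((72 + 12)/(12 - 44) - 1932)/(2190 + 1/32) = (84/(-32) - 1932)/(70081/32) = (-1/32*84 - 1932)*(32/70081) = (-21/8 - 1932)*(32/70081) = -15477/8*32/70081 = -5628/6371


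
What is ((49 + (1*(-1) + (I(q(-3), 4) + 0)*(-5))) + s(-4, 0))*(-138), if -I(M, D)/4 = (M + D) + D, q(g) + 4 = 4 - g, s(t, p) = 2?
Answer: -37260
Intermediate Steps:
q(g) = -g (q(g) = -4 + (4 - g) = -g)
I(M, D) = -8*D - 4*M (I(M, D) = -4*((M + D) + D) = -4*((D + M) + D) = -4*(M + 2*D) = -8*D - 4*M)
((49 + (1*(-1) + (I(q(-3), 4) + 0)*(-5))) + s(-4, 0))*(-138) = ((49 + (1*(-1) + ((-8*4 - (-4)*(-3)) + 0)*(-5))) + 2)*(-138) = ((49 + (-1 + ((-32 - 4*3) + 0)*(-5))) + 2)*(-138) = ((49 + (-1 + ((-32 - 12) + 0)*(-5))) + 2)*(-138) = ((49 + (-1 + (-44 + 0)*(-5))) + 2)*(-138) = ((49 + (-1 - 44*(-5))) + 2)*(-138) = ((49 + (-1 + 220)) + 2)*(-138) = ((49 + 219) + 2)*(-138) = (268 + 2)*(-138) = 270*(-138) = -37260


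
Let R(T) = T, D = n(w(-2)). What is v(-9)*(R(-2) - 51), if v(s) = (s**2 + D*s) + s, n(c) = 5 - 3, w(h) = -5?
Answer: -2862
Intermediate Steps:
n(c) = 2
D = 2
v(s) = s**2 + 3*s (v(s) = (s**2 + 2*s) + s = s**2 + 3*s)
v(-9)*(R(-2) - 51) = (-9*(3 - 9))*(-2 - 51) = -9*(-6)*(-53) = 54*(-53) = -2862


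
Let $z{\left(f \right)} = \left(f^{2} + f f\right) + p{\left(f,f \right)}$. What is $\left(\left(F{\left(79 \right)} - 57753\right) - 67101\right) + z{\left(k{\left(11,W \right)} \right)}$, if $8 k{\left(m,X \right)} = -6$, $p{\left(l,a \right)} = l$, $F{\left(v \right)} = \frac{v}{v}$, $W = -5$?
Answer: $- \frac{998821}{8} \approx -1.2485 \cdot 10^{5}$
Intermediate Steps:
$F{\left(v \right)} = 1$
$k{\left(m,X \right)} = - \frac{3}{4}$ ($k{\left(m,X \right)} = \frac{1}{8} \left(-6\right) = - \frac{3}{4}$)
$z{\left(f \right)} = f + 2 f^{2}$ ($z{\left(f \right)} = \left(f^{2} + f f\right) + f = \left(f^{2} + f^{2}\right) + f = 2 f^{2} + f = f + 2 f^{2}$)
$\left(\left(F{\left(79 \right)} - 57753\right) - 67101\right) + z{\left(k{\left(11,W \right)} \right)} = \left(\left(1 - 57753\right) - 67101\right) - \frac{3 \left(1 + 2 \left(- \frac{3}{4}\right)\right)}{4} = \left(-57752 - 67101\right) - \frac{3 \left(1 - \frac{3}{2}\right)}{4} = -124853 - - \frac{3}{8} = -124853 + \frac{3}{8} = - \frac{998821}{8}$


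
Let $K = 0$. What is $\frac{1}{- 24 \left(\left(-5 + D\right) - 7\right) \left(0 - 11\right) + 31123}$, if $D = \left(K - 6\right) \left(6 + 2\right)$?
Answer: $\frac{1}{15283} \approx 6.5432 \cdot 10^{-5}$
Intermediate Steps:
$D = -48$ ($D = \left(0 - 6\right) \left(6 + 2\right) = \left(-6\right) 8 = -48$)
$\frac{1}{- 24 \left(\left(-5 + D\right) - 7\right) \left(0 - 11\right) + 31123} = \frac{1}{- 24 \left(\left(-5 - 48\right) - 7\right) \left(0 - 11\right) + 31123} = \frac{1}{- 24 \left(-53 - 7\right) \left(0 - 11\right) + 31123} = \frac{1}{\left(-24\right) \left(-60\right) \left(-11\right) + 31123} = \frac{1}{1440 \left(-11\right) + 31123} = \frac{1}{-15840 + 31123} = \frac{1}{15283}$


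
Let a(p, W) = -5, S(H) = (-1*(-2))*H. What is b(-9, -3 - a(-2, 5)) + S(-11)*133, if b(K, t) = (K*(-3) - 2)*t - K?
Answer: -2867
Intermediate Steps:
S(H) = 2*H
b(K, t) = -K + t*(-2 - 3*K) (b(K, t) = (-3*K - 2)*t - K = (-2 - 3*K)*t - K = t*(-2 - 3*K) - K = -K + t*(-2 - 3*K))
b(-9, -3 - a(-2, 5)) + S(-11)*133 = (-1*(-9) - 2*(-3 - 1*(-5)) - 3*(-9)*(-3 - 1*(-5))) + (2*(-11))*133 = (9 - 2*(-3 + 5) - 3*(-9)*(-3 + 5)) - 22*133 = (9 - 2*2 - 3*(-9)*2) - 2926 = (9 - 4 + 54) - 2926 = 59 - 2926 = -2867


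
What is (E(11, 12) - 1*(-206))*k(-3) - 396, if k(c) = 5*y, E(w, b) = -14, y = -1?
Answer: -1356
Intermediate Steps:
k(c) = -5 (k(c) = 5*(-1) = -5)
(E(11, 12) - 1*(-206))*k(-3) - 396 = (-14 - 1*(-206))*(-5) - 396 = (-14 + 206)*(-5) - 396 = 192*(-5) - 396 = -960 - 396 = -1356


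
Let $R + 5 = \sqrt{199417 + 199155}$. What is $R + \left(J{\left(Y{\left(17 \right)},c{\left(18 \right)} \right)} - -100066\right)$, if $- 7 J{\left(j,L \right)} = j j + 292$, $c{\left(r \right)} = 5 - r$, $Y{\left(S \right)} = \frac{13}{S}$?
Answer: $\frac{202338846}{2023} + 2 \sqrt{99643} \approx 1.0065 \cdot 10^{5}$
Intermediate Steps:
$J{\left(j,L \right)} = - \frac{292}{7} - \frac{j^{2}}{7}$ ($J{\left(j,L \right)} = - \frac{j j + 292}{7} = - \frac{j^{2} + 292}{7} = - \frac{292 + j^{2}}{7} = - \frac{292}{7} - \frac{j^{2}}{7}$)
$R = -5 + 2 \sqrt{99643}$ ($R = -5 + \sqrt{199417 + 199155} = -5 + \sqrt{398572} = -5 + 2 \sqrt{99643} \approx 626.33$)
$R + \left(J{\left(Y{\left(17 \right)},c{\left(18 \right)} \right)} - -100066\right) = \left(-5 + 2 \sqrt{99643}\right) - \left(- \frac{700170}{7} + \frac{169}{2023}\right) = \left(-5 + 2 \sqrt{99643}\right) + \left(\left(- \frac{292}{7} - \frac{\left(13 \cdot \frac{1}{17}\right)^{2}}{7}\right) + 100066\right) = \left(-5 + 2 \sqrt{99643}\right) + \left(\left(- \frac{292}{7} - \frac{\left(\frac{13}{17}\right)^{2}}{7}\right) + 100066\right) = \left(-5 + 2 \sqrt{99643}\right) + \left(\left(- \frac{292}{7} - \frac{169}{2023}\right) + 100066\right) = \left(-5 + 2 \sqrt{99643}\right) + \left(- \frac{84557}{2023} + 100066\right) = \left(-5 + 2 \sqrt{99643}\right) + \frac{202348961}{2023} = \frac{202338846}{2023} + 2 \sqrt{99643}$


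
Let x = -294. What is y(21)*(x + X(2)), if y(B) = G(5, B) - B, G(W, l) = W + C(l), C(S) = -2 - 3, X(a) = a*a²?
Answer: 6006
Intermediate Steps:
X(a) = a³
C(S) = -5
G(W, l) = -5 + W (G(W, l) = W - 5 = -5 + W)
y(B) = -B (y(B) = (-5 + 5) - B = 0 - B = -B)
y(21)*(x + X(2)) = (-1*21)*(-294 + 2³) = -21*(-294 + 8) = -21*(-286) = 6006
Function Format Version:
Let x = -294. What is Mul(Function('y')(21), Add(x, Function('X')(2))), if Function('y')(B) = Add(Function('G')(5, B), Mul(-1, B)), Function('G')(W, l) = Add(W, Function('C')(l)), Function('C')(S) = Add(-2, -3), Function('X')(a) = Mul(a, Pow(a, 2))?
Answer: 6006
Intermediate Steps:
Function('X')(a) = Pow(a, 3)
Function('C')(S) = -5
Function('G')(W, l) = Add(-5, W) (Function('G')(W, l) = Add(W, -5) = Add(-5, W))
Function('y')(B) = Mul(-1, B) (Function('y')(B) = Add(Add(-5, 5), Mul(-1, B)) = Add(0, Mul(-1, B)) = Mul(-1, B))
Mul(Function('y')(21), Add(x, Function('X')(2))) = Mul(Mul(-1, 21), Add(-294, Pow(2, 3))) = Mul(-21, Add(-294, 8)) = Mul(-21, -286) = 6006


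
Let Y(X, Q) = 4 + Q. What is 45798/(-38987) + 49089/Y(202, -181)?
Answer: -640646363/2300233 ≈ -278.51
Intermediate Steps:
45798/(-38987) + 49089/Y(202, -181) = 45798/(-38987) + 49089/(4 - 181) = 45798*(-1/38987) + 49089/(-177) = -45798/38987 + 49089*(-1/177) = -45798/38987 - 16363/59 = -640646363/2300233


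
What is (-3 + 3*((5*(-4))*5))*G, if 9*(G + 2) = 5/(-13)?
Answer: 24139/39 ≈ 618.95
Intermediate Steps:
G = -239/117 (G = -2 + (5/(-13))/9 = -2 + (5*(-1/13))/9 = -2 + (⅑)*(-5/13) = -2 - 5/117 = -239/117 ≈ -2.0427)
(-3 + 3*((5*(-4))*5))*G = (-3 + 3*((5*(-4))*5))*(-239/117) = (-3 + 3*(-20*5))*(-239/117) = (-3 + 3*(-100))*(-239/117) = (-3 - 300)*(-239/117) = -303*(-239/117) = 24139/39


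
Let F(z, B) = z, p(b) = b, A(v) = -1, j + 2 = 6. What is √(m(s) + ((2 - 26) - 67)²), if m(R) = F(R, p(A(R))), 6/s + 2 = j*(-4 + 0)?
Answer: √74526/3 ≈ 90.998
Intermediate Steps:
j = 4 (j = -2 + 6 = 4)
s = -⅓ (s = 6/(-2 + 4*(-4 + 0)) = 6/(-2 + 4*(-4)) = 6/(-2 - 16) = 6/(-18) = 6*(-1/18) = -⅓ ≈ -0.33333)
m(R) = R
√(m(s) + ((2 - 26) - 67)²) = √(-⅓ + ((2 - 26) - 67)²) = √(-⅓ + (-24 - 67)²) = √(-⅓ + (-91)²) = √(-⅓ + 8281) = √(24842/3) = √74526/3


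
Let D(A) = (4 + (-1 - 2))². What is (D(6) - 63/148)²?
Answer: 7225/21904 ≈ 0.32985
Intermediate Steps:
D(A) = 1 (D(A) = (4 - 3)² = 1² = 1)
(D(6) - 63/148)² = (1 - 63/148)² = (85/148)² = 7225/21904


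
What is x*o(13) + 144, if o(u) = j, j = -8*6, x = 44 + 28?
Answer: -3312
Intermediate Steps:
x = 72
j = -48
o(u) = -48
x*o(13) + 144 = 72*(-48) + 144 = -3456 + 144 = -3312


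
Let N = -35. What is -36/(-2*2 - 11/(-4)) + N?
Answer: -31/5 ≈ -6.2000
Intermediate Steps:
-36/(-2*2 - 11/(-4)) + N = -36/(-2*2 - 11/(-4)) - 35 = -36/(-4 - 11*(-¼)) - 35 = -36/(-4 + 11/4) - 35 = -36/(-5/4) - 35 = -⅘*(-36) - 35 = 144/5 - 35 = -31/5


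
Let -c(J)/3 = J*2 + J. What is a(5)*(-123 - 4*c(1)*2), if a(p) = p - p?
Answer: 0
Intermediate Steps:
c(J) = -9*J (c(J) = -3*(J*2 + J) = -3*(2*J + J) = -9*J)
a(p) = 0
a(5)*(-123 - 4*c(1)*2) = 0*(-123 - (-36)*2) = 0*(-123 - 4*(-9)*2) = 0*(-123 + 36*2) = 0*(-123 + 72) = 0*(-51) = 0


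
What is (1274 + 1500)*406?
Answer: 1126244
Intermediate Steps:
(1274 + 1500)*406 = 2774*406 = 1126244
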